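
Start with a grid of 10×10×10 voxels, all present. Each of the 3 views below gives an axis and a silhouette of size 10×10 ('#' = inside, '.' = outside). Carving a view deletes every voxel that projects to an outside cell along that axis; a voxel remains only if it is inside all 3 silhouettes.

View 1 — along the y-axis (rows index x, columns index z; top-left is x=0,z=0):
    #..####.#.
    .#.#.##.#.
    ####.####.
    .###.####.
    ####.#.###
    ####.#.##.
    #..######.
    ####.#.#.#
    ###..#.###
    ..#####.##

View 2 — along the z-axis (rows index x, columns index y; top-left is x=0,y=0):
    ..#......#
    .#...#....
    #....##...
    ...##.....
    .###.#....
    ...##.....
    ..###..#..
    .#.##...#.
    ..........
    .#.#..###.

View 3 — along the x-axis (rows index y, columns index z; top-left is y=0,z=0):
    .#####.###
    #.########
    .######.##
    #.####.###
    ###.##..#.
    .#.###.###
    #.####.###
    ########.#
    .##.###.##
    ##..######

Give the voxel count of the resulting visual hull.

|visual hull| = 153

start: 10×10×10 = 1000 voxels
after view 1 [y-axis, 69 of 100 cells solid] → remaining = 690
after view 2 [z-axis, 28 of 100 cells solid] → remaining = 197
after view 3 [x-axis, 78 of 100 cells solid] → remaining = 153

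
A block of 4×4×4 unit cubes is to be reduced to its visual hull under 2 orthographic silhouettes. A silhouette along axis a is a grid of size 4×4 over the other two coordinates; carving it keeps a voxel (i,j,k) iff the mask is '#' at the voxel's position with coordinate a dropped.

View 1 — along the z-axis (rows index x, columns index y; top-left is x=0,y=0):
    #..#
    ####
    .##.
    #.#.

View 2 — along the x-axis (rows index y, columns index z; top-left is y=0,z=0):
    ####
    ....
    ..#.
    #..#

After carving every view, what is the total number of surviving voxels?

initial block: 4^3 = 64
step 1: project along z, AND mask (10/16) → |grid| = 40
step 2: project along x, AND mask (7/16) → |grid| = 19

voxel count = 19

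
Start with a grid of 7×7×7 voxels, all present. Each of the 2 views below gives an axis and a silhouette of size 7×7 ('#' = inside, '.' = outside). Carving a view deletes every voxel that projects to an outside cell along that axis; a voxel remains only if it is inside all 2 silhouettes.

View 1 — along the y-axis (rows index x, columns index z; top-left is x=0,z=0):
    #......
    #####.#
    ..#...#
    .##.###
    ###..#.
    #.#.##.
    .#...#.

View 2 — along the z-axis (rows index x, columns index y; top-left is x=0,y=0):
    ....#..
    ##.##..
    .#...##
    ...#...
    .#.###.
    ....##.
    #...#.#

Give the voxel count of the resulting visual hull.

before carving: 343 voxels (7×7×7)
  1. axis=1 (XZ plane), |mask|=24  ⇒  voxels=168
  2. axis=2 (XY plane), |mask|=18  ⇒  voxels=66

|visual hull| = 66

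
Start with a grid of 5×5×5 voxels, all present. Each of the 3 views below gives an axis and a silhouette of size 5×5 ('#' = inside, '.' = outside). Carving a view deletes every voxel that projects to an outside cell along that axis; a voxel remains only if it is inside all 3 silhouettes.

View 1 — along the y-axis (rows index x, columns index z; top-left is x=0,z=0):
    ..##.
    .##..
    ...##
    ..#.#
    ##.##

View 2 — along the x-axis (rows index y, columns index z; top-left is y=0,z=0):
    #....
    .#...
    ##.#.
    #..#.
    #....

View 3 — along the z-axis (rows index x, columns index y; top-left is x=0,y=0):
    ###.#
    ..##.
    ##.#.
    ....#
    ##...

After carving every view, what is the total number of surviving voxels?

remaining voxels: 5

initial block: 5^3 = 125
step 1: project along y, AND mask (12/25) → |grid| = 60
step 2: project along x, AND mask (8/25) → |grid| = 14
step 3: project along z, AND mask (12/25) → |grid| = 5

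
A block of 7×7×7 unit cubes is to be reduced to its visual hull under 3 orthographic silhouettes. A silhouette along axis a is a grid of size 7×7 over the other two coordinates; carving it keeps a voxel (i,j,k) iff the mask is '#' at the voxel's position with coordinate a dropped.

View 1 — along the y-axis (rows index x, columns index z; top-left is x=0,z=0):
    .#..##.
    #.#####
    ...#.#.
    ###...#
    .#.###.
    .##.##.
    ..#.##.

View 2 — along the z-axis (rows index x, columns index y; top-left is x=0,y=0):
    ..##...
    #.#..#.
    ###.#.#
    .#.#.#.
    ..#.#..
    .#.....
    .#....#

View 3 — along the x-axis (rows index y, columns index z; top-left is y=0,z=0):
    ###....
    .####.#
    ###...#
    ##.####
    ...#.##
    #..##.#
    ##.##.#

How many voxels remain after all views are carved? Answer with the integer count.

full grid |V| = 343
V1 y: intersect with XZ mask (26 set) -- 182 left
V2 z: intersect with XY mask (18 set) -- 64 left
V3 x: intersect with YZ mask (30 set) -- 34 left

voxel count = 34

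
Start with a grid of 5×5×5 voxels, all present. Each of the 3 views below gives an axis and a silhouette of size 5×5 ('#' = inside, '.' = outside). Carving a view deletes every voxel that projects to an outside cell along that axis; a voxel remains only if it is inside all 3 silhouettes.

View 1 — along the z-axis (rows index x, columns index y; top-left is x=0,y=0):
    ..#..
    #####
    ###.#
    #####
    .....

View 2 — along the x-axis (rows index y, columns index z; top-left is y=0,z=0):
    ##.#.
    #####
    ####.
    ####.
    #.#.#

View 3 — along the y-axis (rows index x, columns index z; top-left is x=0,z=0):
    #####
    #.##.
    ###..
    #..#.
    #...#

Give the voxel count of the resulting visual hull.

|visual hull| = 36

full grid |V| = 125
after view 1 [z-axis, 15 of 25 cells solid] → remaining = 75
after view 2 [x-axis, 19 of 25 cells solid] → remaining = 57
after view 3 [y-axis, 15 of 25 cells solid] → remaining = 36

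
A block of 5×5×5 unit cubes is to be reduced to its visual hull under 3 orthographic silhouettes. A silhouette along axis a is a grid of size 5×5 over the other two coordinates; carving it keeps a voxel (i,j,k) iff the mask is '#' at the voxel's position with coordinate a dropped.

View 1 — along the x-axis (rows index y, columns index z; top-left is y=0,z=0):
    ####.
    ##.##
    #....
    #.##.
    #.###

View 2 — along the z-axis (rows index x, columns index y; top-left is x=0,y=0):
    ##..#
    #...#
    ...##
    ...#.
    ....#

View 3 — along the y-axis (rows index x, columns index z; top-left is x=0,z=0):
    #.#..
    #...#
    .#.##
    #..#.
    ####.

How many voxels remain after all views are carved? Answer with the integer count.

initial block: 5^3 = 125
carve view 1 (along x, YZ-mask fill 16/25): 80 voxels remain
carve view 2 (along z, XY-mask fill 9/25): 34 voxels remain
carve view 3 (along y, XZ-mask fill 13/25): 16 voxels remain

16 voxels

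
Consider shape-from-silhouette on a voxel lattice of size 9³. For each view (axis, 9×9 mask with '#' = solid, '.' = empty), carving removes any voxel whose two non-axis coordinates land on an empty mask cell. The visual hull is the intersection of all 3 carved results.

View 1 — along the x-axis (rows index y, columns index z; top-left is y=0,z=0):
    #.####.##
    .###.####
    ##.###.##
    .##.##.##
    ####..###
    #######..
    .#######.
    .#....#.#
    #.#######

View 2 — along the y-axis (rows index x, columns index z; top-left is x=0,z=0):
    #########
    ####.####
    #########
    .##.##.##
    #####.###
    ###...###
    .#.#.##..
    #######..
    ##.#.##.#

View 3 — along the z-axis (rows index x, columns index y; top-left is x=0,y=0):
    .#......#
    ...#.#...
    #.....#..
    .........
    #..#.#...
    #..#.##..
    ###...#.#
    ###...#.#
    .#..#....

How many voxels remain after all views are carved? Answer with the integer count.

|visual hull| = 126

full grid |V| = 729
carve view 1 (along x, YZ-mask fill 59/81): 531 voxels remain
carve view 2 (along y, XZ-mask fill 63/81): 414 voxels remain
carve view 3 (along z, XY-mask fill 25/81): 126 voxels remain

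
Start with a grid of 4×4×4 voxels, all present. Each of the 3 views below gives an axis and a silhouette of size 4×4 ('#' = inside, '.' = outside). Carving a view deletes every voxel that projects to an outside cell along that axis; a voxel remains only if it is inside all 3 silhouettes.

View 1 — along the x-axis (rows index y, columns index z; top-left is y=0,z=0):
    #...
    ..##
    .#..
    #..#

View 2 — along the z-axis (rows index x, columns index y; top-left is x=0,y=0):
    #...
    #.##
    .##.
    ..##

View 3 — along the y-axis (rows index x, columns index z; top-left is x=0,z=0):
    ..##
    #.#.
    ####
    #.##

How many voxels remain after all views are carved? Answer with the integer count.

initial block: 4^3 = 64
  1. axis=0 (YZ plane), |mask|=6  ⇒  voxels=24
  2. axis=2 (XY plane), |mask|=8  ⇒  voxels=11
  3. axis=1 (XZ plane), |mask|=11  ⇒  voxels=7

7 voxels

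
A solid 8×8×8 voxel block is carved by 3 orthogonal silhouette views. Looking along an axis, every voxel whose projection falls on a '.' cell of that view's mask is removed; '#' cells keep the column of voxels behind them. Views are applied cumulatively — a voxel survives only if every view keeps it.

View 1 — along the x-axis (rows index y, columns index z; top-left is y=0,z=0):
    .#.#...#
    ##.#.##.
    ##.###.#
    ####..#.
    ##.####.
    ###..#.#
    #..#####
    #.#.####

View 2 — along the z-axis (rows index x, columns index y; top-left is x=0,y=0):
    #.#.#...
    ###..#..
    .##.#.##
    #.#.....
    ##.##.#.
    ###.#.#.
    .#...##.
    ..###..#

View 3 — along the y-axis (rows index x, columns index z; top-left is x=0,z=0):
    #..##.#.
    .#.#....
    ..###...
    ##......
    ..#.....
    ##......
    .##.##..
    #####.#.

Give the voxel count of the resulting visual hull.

start: 8×8×8 = 512 voxels
  1. axis=0 (YZ plane), |mask|=42  ⇒  voxels=336
  2. axis=2 (XY plane), |mask|=31  ⇒  voxels=162
  3. axis=1 (XZ plane), |mask|=24  ⇒  voxels=61

voxel count = 61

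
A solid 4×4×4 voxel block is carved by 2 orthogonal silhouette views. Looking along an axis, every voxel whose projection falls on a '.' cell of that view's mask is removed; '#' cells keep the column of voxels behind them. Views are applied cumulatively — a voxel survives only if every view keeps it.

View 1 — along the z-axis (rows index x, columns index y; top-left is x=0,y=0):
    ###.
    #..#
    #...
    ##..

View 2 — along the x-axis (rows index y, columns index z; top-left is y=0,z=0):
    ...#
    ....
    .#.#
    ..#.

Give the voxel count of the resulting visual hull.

voxel count = 7

initial block: 4^3 = 64
  1. axis=2 (XY plane), |mask|=8  ⇒  voxels=32
  2. axis=0 (YZ plane), |mask|=4  ⇒  voxels=7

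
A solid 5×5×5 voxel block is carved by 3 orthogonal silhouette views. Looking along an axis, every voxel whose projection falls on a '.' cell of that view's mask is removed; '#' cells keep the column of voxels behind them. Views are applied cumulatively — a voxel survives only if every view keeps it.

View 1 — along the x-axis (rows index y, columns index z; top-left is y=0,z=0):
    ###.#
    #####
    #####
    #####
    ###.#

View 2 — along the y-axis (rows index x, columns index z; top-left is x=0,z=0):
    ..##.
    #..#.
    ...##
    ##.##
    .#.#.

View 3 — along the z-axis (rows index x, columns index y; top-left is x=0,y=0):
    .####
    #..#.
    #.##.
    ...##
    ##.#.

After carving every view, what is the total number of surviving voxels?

start: 5×5×5 = 125 voxels
after view 1 [x-axis, 23 of 25 cells solid] → remaining = 115
after view 2 [y-axis, 12 of 25 cells solid] → remaining = 50
after view 3 [z-axis, 14 of 25 cells solid] → remaining = 27

voxel count = 27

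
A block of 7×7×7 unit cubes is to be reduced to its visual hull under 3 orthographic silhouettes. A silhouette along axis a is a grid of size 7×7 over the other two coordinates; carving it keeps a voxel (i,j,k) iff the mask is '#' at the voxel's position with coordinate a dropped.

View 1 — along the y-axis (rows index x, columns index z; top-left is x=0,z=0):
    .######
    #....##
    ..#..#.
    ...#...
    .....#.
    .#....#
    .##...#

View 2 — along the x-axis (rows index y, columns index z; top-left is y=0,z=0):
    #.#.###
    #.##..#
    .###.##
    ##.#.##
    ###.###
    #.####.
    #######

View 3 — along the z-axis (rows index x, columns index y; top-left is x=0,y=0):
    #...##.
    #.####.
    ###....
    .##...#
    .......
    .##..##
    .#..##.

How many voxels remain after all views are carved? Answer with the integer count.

voxel count = 45

full grid |V| = 343
carve view 1 (along y, XZ-mask fill 18/49): 126 voxels remain
carve view 2 (along x, YZ-mask fill 37/49): 98 voxels remain
carve view 3 (along z, XY-mask fill 21/49): 45 voxels remain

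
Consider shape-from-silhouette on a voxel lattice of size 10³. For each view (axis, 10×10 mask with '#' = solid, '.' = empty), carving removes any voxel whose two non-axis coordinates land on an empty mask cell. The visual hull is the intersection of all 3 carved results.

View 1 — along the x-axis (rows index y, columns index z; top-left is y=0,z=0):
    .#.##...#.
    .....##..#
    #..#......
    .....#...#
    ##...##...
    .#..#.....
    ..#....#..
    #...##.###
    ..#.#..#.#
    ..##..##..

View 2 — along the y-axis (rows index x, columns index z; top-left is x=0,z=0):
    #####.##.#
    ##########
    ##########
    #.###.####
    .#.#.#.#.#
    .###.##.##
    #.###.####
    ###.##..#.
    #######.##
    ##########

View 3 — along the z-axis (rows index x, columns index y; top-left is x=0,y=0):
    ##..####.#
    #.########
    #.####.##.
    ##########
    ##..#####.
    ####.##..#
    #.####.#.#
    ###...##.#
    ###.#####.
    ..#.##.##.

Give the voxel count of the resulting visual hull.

|visual hull| = 198

start: 10×10×10 = 1000 voxels
after view 1 [x-axis, 33 of 100 cells solid] → remaining = 330
after view 2 [y-axis, 81 of 100 cells solid] → remaining = 266
after view 3 [z-axis, 73 of 100 cells solid] → remaining = 198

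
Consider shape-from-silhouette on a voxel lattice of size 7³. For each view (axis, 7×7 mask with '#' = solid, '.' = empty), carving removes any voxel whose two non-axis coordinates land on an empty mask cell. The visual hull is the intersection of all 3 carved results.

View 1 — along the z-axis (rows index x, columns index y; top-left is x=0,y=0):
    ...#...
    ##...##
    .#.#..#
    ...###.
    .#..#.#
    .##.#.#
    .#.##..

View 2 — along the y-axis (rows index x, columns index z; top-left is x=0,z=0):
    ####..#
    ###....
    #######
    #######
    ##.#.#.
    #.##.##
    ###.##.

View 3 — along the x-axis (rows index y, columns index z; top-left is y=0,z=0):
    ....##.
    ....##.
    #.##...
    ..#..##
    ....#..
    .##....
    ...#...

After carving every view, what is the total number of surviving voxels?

initial block: 7^3 = 343
V1 z: intersect with XY mask (21 set) -- 147 left
V2 y: intersect with XZ mask (36 set) -- 106 left
V3 x: intersect with YZ mask (14 set) -- 28 left

|visual hull| = 28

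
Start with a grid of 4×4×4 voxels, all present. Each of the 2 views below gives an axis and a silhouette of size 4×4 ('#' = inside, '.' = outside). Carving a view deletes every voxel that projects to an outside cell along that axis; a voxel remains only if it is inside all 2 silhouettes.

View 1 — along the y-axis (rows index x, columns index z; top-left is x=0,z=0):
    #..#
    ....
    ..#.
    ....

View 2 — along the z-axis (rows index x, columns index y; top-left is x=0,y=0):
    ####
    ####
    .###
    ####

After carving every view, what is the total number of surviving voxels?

before carving: 64 voxels (4×4×4)
carve view 1 (along y, XZ-mask fill 3/16): 12 voxels remain
carve view 2 (along z, XY-mask fill 15/16): 11 voxels remain

11 voxels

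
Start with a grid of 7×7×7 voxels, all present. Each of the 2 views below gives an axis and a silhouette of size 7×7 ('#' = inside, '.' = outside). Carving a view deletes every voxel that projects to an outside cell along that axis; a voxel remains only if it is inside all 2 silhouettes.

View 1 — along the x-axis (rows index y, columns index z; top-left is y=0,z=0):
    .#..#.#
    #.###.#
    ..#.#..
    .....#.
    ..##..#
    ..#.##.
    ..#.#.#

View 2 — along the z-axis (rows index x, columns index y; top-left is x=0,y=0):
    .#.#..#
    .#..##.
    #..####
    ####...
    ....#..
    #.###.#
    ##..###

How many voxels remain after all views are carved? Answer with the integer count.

full grid |V| = 343
after view 1 [x-axis, 20 of 49 cells solid] → remaining = 140
after view 2 [z-axis, 26 of 49 cells solid] → remaining = 76

remaining voxels: 76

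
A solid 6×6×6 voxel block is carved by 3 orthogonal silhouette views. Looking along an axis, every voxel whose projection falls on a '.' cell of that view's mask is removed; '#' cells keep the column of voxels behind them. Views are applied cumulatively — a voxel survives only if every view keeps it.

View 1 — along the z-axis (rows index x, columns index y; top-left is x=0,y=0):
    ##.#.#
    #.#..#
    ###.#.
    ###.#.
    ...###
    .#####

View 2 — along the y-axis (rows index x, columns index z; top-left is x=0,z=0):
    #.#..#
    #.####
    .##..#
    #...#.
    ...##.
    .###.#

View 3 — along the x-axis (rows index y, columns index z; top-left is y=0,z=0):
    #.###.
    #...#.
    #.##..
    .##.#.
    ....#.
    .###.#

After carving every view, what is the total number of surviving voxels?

35 voxels

start: 6×6×6 = 216 voxels
carve view 1 (along z, XY-mask fill 23/36): 138 voxels remain
carve view 2 (along y, XZ-mask fill 19/36): 73 voxels remain
carve view 3 (along x, YZ-mask fill 17/36): 35 voxels remain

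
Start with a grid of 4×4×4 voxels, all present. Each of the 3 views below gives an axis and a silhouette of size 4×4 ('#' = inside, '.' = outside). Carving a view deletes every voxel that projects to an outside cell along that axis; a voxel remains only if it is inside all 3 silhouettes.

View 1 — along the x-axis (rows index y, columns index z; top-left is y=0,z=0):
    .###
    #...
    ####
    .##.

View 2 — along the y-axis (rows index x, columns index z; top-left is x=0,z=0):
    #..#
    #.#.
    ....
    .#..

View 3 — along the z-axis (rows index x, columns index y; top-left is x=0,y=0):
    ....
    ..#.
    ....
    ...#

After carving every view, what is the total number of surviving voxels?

3 voxels

initial block: 4^3 = 64
V1 x: intersect with YZ mask (10 set) -- 40 left
V2 y: intersect with XZ mask (5 set) -- 12 left
V3 z: intersect with XY mask (2 set) -- 3 left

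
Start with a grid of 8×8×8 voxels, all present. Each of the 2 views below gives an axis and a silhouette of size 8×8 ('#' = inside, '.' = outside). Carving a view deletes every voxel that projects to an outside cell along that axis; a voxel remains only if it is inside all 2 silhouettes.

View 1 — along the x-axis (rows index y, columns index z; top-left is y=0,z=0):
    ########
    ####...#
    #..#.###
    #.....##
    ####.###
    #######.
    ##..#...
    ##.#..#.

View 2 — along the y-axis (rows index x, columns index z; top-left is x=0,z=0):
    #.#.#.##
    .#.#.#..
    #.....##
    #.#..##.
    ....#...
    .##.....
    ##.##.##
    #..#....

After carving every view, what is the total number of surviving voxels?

before carving: 512 voxels (8×8×8)
V1 x: intersect with YZ mask (42 set) -- 336 left
V2 y: intersect with XZ mask (26 set) -- 144 left

144 voxels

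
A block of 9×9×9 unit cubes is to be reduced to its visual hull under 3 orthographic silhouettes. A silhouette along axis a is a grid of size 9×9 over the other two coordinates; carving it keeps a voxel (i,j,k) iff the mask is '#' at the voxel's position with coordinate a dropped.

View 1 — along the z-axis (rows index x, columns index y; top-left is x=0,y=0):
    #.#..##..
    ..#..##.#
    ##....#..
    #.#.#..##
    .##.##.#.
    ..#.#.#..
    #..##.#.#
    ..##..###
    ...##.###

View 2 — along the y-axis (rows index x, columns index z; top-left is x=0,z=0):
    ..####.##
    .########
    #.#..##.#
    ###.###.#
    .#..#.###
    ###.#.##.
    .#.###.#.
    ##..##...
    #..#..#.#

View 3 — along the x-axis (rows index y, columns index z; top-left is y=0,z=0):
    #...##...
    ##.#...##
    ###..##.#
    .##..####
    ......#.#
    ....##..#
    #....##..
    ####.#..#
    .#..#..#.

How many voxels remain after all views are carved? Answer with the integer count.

before carving: 729 voxels (9×9×9)
V1 z: intersect with XY mask (39 set) -- 351 left
V2 y: intersect with XZ mask (50 set) -- 214 left
V3 x: intersect with YZ mask (37 set) -- 96 left

|visual hull| = 96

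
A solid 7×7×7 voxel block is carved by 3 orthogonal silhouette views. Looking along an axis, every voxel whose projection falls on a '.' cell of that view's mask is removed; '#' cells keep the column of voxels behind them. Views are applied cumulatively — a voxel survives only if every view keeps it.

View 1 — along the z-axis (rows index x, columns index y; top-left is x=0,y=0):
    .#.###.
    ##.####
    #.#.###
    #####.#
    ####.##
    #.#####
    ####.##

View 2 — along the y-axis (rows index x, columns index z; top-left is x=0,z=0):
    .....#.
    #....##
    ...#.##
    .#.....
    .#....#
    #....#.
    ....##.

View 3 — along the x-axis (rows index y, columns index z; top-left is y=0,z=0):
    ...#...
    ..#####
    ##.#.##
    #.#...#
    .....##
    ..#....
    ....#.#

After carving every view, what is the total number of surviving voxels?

|visual hull| = 30

before carving: 343 voxels (7×7×7)
[1] z-view keeps 39 columns → grid now 273
[2] y-view keeps 14 columns → grid now 79
[3] x-view keeps 19 columns → grid now 30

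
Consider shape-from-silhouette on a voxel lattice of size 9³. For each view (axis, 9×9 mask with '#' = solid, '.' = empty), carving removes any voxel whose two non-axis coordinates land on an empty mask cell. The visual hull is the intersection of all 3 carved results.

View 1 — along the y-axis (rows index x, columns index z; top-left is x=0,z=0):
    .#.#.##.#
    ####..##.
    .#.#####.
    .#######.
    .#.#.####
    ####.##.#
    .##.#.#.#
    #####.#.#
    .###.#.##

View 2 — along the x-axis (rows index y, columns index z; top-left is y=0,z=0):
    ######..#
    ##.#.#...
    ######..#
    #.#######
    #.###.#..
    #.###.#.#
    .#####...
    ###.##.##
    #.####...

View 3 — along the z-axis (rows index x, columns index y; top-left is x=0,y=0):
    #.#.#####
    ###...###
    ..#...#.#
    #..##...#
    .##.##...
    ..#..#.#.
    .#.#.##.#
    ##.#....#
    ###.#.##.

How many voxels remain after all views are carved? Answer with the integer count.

full grid |V| = 729
  1. axis=1 (XZ plane), |mask|=55  ⇒  voxels=495
  2. axis=0 (YZ plane), |mask|=54  ⇒  voxels=319
  3. axis=2 (XY plane), |mask|=42  ⇒  voxels=157

157 voxels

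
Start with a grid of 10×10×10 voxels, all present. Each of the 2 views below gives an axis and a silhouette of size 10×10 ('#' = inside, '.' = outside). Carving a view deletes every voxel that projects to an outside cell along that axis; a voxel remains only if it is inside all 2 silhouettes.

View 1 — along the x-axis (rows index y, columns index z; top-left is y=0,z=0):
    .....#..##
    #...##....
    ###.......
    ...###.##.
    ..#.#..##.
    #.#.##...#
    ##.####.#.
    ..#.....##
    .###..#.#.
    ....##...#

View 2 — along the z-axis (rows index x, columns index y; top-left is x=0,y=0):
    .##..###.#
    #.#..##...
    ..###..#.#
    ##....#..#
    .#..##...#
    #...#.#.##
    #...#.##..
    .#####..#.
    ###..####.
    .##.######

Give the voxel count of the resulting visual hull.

initial block: 10^3 = 1000
step 1: project along x, AND mask (41/100) → |grid| = 410
step 2: project along z, AND mask (53/100) → |grid| = 217

|visual hull| = 217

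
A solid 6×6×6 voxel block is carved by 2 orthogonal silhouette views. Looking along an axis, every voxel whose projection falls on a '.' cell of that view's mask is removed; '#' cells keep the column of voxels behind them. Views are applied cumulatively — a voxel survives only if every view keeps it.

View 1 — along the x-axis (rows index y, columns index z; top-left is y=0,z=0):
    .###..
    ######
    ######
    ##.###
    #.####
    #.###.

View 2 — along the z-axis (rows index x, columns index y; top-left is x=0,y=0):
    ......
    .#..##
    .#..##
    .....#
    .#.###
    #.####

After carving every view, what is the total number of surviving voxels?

initial block: 6^3 = 216
step 1: project along x, AND mask (29/36) → |grid| = 174
step 2: project along z, AND mask (16/36) → |grid| = 77

|visual hull| = 77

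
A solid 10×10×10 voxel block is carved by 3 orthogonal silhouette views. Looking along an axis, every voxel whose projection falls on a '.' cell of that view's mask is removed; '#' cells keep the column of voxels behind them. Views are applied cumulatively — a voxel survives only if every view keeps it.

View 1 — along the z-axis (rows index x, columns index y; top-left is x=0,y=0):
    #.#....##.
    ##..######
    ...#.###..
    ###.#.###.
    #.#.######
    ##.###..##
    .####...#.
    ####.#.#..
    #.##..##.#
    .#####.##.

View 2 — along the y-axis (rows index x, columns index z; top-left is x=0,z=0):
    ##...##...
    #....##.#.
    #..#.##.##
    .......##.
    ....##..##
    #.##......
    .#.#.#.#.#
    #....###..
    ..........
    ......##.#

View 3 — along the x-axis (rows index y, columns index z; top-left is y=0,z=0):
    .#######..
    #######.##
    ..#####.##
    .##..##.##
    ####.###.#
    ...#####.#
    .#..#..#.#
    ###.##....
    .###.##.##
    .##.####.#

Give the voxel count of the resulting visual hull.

remaining voxels: 128

full grid |V| = 1000
V1 z: intersect with XY mask (62 set) -- 620 left
V2 y: intersect with XZ mask (35 set) -- 209 left
V3 x: intersect with YZ mask (66 set) -- 128 left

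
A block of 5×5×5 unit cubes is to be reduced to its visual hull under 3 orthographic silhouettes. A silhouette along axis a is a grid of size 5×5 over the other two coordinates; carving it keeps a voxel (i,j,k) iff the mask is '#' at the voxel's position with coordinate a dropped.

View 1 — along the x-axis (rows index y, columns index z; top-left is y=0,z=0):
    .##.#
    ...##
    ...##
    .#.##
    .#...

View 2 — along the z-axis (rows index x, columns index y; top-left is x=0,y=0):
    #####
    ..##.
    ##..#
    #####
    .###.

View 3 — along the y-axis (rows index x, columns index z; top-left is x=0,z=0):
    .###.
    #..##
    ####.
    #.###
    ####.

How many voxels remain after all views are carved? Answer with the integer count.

start: 5×5×5 = 125 voxels
carve view 1 (along x, YZ-mask fill 11/25): 55 voxels remain
carve view 2 (along z, XY-mask fill 18/25): 40 voxels remain
carve view 3 (along y, XZ-mask fill 18/25): 27 voxels remain

27 voxels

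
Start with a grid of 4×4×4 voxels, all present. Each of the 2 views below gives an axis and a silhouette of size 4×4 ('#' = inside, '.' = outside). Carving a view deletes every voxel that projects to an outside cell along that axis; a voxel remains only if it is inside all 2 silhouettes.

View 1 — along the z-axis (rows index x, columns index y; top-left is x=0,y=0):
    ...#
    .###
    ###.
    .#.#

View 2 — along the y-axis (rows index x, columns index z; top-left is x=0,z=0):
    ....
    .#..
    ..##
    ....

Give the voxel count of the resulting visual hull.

9 voxels

start: 4×4×4 = 64 voxels
after view 1 [z-axis, 9 of 16 cells solid] → remaining = 36
after view 2 [y-axis, 3 of 16 cells solid] → remaining = 9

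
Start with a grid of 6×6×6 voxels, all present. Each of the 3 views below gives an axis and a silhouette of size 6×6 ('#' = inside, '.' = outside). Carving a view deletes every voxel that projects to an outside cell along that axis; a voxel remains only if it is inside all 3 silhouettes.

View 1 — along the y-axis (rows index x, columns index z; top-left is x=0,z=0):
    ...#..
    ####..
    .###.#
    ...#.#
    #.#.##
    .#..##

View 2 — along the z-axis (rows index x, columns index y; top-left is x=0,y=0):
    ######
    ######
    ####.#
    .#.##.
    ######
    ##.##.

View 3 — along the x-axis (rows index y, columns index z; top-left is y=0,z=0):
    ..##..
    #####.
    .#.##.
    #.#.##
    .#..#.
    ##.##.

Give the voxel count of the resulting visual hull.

49 voxels

start: 6×6×6 = 216 voxels
  1. axis=1 (XZ plane), |mask|=18  ⇒  voxels=108
  2. axis=2 (XY plane), |mask|=30  ⇒  voxels=92
  3. axis=0 (YZ plane), |mask|=20  ⇒  voxels=49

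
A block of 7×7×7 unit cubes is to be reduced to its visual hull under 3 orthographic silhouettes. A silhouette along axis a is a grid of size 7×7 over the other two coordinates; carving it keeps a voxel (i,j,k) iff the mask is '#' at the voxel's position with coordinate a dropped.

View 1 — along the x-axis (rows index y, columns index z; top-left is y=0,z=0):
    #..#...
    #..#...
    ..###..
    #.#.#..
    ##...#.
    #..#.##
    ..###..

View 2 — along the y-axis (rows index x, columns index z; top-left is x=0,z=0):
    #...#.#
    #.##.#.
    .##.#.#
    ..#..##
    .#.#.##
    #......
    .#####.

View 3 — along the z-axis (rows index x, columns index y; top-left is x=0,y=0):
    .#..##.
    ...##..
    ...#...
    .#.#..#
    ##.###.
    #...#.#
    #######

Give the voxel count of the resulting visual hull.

start: 7×7×7 = 343 voxels
carve view 1 (along x, YZ-mask fill 20/49): 140 voxels remain
carve view 2 (along y, XZ-mask fill 24/49): 66 voxels remain
carve view 3 (along z, XY-mask fill 24/49): 35 voxels remain

|visual hull| = 35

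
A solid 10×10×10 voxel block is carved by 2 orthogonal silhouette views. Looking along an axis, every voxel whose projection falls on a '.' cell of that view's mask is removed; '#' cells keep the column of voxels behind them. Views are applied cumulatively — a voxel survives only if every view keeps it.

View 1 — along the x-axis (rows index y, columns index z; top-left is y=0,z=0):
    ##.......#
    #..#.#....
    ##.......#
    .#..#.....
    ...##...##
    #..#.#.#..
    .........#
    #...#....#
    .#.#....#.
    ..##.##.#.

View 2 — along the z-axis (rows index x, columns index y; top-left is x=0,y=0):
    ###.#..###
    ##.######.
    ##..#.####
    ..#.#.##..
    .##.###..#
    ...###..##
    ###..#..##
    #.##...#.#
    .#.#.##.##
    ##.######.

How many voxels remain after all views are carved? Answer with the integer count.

|visual hull| = 196

full grid |V| = 1000
carve view 1 (along x, YZ-mask fill 31/100): 310 voxels remain
carve view 2 (along z, XY-mask fill 62/100): 196 voxels remain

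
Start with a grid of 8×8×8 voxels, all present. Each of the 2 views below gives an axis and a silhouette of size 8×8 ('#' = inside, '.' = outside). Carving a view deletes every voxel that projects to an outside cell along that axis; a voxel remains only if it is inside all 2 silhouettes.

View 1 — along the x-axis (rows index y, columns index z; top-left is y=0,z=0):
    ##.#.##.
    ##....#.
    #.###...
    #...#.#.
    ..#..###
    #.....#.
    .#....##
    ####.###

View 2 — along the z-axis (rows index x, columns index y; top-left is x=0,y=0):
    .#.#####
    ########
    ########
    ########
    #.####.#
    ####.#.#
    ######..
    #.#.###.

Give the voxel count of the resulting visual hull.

|visual hull| = 203

initial block: 8^3 = 512
step 1: project along x, AND mask (31/64) → |grid| = 248
step 2: project along z, AND mask (53/64) → |grid| = 203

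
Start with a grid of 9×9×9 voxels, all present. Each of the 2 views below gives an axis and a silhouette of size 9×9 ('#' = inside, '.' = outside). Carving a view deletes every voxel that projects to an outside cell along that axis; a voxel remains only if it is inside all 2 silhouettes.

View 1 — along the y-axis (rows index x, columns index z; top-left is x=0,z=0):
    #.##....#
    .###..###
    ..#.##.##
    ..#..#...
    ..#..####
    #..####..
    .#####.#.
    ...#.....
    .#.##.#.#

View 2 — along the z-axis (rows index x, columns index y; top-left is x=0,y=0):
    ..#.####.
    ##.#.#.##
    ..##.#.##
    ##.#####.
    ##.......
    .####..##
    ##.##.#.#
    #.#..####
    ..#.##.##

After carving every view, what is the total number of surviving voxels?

full grid |V| = 729
[1] y-view keeps 39 columns → grid now 351
[2] z-view keeps 48 columns → grid now 202

|visual hull| = 202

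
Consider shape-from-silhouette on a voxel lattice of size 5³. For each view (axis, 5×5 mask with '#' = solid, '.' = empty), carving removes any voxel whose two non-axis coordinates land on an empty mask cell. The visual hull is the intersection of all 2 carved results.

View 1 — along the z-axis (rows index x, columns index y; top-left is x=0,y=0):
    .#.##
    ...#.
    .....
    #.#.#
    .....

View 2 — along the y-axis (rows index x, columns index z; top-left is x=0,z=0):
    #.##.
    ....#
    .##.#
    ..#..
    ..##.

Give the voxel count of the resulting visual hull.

full grid |V| = 125
after view 1 [z-axis, 7 of 25 cells solid] → remaining = 35
after view 2 [y-axis, 10 of 25 cells solid] → remaining = 13

voxel count = 13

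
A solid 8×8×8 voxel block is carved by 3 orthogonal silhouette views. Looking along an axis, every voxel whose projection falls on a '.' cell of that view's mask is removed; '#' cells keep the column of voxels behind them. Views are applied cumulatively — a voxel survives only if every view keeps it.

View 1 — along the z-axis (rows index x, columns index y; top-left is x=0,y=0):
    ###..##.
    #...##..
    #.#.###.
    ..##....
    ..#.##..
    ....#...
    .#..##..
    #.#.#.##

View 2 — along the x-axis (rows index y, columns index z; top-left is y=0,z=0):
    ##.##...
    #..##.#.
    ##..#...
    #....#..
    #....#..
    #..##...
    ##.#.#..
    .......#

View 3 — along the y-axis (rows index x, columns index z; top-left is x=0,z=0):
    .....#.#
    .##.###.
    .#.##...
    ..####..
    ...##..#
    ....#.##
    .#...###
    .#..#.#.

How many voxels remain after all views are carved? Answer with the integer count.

initial block: 8^3 = 512
step 1: project along z, AND mask (27/64) → |grid| = 216
step 2: project along x, AND mask (23/64) → |grid| = 81
step 3: project along y, AND mask (27/64) → |grid| = 26

voxel count = 26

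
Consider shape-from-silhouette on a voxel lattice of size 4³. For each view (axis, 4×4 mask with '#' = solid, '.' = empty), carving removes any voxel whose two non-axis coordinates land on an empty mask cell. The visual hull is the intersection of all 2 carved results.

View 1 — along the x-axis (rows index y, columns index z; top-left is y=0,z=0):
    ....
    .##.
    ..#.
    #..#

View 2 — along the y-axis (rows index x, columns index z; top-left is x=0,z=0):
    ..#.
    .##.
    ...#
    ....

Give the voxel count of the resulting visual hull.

|visual hull| = 6

initial block: 4^3 = 64
step 1: project along x, AND mask (5/16) → |grid| = 20
step 2: project along y, AND mask (4/16) → |grid| = 6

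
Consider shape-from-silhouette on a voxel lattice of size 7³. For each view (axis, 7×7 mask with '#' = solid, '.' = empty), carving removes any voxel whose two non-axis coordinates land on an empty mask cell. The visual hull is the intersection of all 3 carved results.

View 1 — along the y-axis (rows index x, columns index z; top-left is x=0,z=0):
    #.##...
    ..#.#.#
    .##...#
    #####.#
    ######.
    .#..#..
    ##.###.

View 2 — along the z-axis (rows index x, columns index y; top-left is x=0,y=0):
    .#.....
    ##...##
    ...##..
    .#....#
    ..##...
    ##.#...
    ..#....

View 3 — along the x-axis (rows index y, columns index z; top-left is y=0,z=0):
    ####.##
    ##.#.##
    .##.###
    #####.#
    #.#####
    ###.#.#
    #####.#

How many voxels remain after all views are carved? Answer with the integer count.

|visual hull| = 42

initial block: 7^3 = 343
V1 y: intersect with XZ mask (28 set) -- 196 left
V2 z: intersect with XY mask (15 set) -- 56 left
V3 x: intersect with YZ mask (39 set) -- 42 left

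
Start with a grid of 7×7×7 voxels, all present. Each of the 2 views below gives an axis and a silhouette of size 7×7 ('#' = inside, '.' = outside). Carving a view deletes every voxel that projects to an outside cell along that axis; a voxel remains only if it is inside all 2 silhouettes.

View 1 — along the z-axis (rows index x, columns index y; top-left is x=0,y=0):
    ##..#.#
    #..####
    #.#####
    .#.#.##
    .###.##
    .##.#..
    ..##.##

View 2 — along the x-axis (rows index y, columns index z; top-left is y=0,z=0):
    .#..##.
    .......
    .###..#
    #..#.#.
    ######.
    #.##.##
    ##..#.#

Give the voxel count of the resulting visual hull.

start: 7×7×7 = 343 voxels
V1 z: intersect with XY mask (31 set) -- 217 left
V2 x: intersect with YZ mask (25 set) -- 113 left

remaining voxels: 113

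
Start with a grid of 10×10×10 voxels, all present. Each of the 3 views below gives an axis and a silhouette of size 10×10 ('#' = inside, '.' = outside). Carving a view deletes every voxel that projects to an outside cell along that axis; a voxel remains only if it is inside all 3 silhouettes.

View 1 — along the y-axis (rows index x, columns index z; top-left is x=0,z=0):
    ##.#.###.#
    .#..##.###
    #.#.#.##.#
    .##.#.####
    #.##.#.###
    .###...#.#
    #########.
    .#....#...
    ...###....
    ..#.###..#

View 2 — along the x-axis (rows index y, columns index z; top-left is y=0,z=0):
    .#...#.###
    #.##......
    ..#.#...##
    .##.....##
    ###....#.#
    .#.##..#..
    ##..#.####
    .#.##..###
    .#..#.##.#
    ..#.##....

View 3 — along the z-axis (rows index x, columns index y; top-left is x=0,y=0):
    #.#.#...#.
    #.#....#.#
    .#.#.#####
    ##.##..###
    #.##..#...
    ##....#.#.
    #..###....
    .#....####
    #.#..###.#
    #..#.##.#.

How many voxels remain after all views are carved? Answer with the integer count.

138 voxels

start: 10×10×10 = 1000 voxels
carve view 1 (along y, XZ-mask fill 57/100): 570 voxels remain
carve view 2 (along x, YZ-mask fill 46/100): 270 voxels remain
carve view 3 (along z, XY-mask fill 50/100): 138 voxels remain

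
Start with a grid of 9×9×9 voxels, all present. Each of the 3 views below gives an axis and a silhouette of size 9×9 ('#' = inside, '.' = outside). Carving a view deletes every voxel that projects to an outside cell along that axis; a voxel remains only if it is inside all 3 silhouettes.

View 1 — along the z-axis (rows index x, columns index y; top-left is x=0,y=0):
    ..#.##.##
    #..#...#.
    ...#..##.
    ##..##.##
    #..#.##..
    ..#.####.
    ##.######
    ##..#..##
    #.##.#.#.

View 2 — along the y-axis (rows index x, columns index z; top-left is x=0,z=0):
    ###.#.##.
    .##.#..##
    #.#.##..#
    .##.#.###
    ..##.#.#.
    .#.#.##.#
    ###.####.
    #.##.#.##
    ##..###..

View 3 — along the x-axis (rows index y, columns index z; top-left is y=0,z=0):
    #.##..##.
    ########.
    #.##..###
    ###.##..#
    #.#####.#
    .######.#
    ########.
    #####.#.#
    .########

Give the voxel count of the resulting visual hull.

initial block: 9^3 = 729
  1. axis=2 (XY plane), |mask|=44  ⇒  voxels=396
  2. axis=1 (XZ plane), |mask|=49  ⇒  voxels=248
  3. axis=0 (YZ plane), |mask|=62  ⇒  voxels=188

|visual hull| = 188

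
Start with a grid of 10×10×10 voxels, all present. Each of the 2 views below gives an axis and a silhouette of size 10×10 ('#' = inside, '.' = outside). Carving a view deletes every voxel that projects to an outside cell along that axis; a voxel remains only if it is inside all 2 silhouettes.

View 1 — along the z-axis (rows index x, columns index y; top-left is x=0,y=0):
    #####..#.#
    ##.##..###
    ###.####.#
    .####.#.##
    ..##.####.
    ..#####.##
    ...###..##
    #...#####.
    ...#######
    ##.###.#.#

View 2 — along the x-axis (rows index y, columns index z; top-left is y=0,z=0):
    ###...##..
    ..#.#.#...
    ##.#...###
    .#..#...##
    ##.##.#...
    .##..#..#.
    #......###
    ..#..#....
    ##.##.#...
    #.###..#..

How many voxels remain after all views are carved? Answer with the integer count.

full grid |V| = 1000
step 1: project along z, AND mask (67/100) → |grid| = 670
step 2: project along x, AND mask (43/100) → |grid| = 288

288 voxels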